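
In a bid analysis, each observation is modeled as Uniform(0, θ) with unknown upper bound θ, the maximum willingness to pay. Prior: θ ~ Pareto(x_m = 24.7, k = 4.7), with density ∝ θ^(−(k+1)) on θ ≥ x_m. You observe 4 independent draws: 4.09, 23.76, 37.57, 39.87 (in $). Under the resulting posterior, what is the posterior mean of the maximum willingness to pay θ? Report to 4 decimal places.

45.0479

A Pareto(scale x_m, shape k) prior on the upper bound θ of Uniform(0, θ) is conjugate: posterior is Pareto(max(x_m, max xᵢ), k + n).
Sample maximum = 39.87; prior scale x_m = 24.7 → posterior scale = max = 39.87.
Posterior shape = 4.7 + 4 = 8.7.
E[θ|data] = k·x_m/(k−1) = 8.7·39.87/7.7 = 45.0479.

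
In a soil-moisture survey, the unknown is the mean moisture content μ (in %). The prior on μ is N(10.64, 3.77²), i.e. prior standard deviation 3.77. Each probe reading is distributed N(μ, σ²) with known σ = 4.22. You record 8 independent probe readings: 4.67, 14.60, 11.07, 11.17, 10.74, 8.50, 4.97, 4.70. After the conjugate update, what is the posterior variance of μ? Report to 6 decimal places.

For Normal data with known variance σ², a Normal(μ₀, σ₀²) prior on μ is conjugate. Posterior precision = 1/σ₀² + n/σ²; posterior mean is the precision-weighted average of μ₀ and x̄.
σ₀² = 3.77² = 14.2129, σ² = 4.22² = 17.8084; σ² + n·σ₀² = 17.8084 + 8·14.2129 = 131.5116.
Posterior precision = 1/σ₀² + n/σ² = 1/14.2129 + 8/17.8084 = (σ² + n·σ₀²)/(σ₀²σ²) = 131.5116/(14.2129·17.8084); posterior variance σₙ² = σ₀²σ²/(σ² + n·σ₀²) = 14.2129·17.8084/131.5116 = 1.924614.

1.924614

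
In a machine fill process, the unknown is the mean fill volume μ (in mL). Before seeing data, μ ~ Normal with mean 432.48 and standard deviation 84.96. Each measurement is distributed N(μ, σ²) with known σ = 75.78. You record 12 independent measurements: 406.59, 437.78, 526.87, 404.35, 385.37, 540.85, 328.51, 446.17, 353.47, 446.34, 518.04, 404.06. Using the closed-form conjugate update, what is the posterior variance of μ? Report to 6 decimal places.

448.796492

For Normal data with known variance σ², a Normal(μ₀, σ₀²) prior on μ is conjugate. Posterior precision = 1/σ₀² + n/σ²; posterior mean is the precision-weighted average of μ₀ and x̄.
σ₀² = 84.96² = 7218.2016, σ² = 75.78² = 5742.6084; σ² + n·σ₀² = 5742.6084 + 12·7218.2016 = 92361.0276.
Posterior precision = 1/σ₀² + n/σ² = 1/7218.2016 + 12/5742.6084 = (σ² + n·σ₀²)/(σ₀²σ²) = 92361.0276/(7218.2016·5742.6084); posterior variance σₙ² = σ₀²σ²/(σ² + n·σ₀²) = 7218.2016·5742.6084/92361.0276 = 448.796492.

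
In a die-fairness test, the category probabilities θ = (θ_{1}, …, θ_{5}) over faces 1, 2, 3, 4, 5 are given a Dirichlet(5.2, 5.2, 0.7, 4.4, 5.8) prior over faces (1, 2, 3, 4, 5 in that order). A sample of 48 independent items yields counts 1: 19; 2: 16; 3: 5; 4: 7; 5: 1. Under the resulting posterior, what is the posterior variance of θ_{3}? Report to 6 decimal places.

The Dirichlet prior is conjugate to the Multinomial likelihood: each posterior αⱼ = prior αⱼ + observed count nⱼ.
Posterior concentration: (24.2, 21.2, 5.7, 11.4, 6.8), total = 69.3.
Var[θ_j] = α_j(Σα−α_j)/((Σα)²(Σα+1)) = 5.7·63.6/(69.3²·70.3) = 0.001074.

0.001074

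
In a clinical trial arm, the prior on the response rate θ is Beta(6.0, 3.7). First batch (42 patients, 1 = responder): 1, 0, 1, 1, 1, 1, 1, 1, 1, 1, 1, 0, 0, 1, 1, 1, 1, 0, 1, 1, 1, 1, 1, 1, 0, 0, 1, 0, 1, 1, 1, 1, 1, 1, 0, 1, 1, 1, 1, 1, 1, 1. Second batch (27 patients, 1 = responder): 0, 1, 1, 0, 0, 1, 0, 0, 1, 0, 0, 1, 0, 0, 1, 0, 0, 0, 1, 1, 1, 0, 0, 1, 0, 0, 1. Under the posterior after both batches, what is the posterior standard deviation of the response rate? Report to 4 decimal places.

The Beta prior is conjugate to a Binomial/Bernoulli likelihood; the update adds successes to α and failures to β.
After batch 1: Beta(6.0+34, 3.7+8) = Beta(40.0, 11.7).
After batch 2: Beta(40.0+11, 11.7+16) = Beta(51.0, 27.7).
Var = αβ/((α+β)²(α+β+1)) = 51.0·27.7/(78.7²·79.7) = 0.00286182; SD = √0.00286182 = 0.0535.

0.0535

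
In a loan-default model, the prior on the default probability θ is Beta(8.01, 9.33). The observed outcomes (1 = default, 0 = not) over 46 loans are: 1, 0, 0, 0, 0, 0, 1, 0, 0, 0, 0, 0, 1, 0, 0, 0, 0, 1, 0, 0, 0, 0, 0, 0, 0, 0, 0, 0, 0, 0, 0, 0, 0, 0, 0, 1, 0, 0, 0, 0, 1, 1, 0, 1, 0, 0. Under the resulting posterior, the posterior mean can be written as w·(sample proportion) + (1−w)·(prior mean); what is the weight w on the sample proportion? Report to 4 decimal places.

The Beta prior is conjugate to a Binomial/Bernoulli likelihood; the update adds successes to α and failures to β.
Posterior mean = (α₀+k)/(α₀+β₀+n) = [n/(α₀+β₀+n)]·(k/n) + [(α₀+β₀)/(α₀+β₀+n)]·α₀/(α₀+β₀), so only n and the prior enter the weight.
The weight on the data is w = n/(α₀+β₀+n) = 46/(8.01+9.33+46) = 46/63.34 = 0.7262.

0.7262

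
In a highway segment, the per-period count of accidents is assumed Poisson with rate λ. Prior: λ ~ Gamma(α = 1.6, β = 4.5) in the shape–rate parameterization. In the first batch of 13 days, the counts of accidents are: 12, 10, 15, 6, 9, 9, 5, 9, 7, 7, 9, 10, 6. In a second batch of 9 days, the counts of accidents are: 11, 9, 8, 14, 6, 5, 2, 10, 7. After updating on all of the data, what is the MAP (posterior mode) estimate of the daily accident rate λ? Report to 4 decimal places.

With a Gamma(shape α, rate β) prior, the Poisson likelihood is conjugate: the posterior is Gamma(α + ΣXᵢ, β + n).
Batch 1: sum of counts S = 114 over n = 13 days.
After batch 1: Gamma(α+S, β+n) = Gamma(1.6+114, 4.5+13) = Gamma(115.6, 17.5).
Batch 2: sum of counts S = 72 over n = 9 days.
After batch 2: Gamma(α+S, β+n) = Gamma(115.6+72, 17.5+9) = Gamma(187.6, 26.5).
Mode of Gamma(α,β) for α≥1 is (α−1)/β = 186.6/26.5 = 7.0415.

7.0415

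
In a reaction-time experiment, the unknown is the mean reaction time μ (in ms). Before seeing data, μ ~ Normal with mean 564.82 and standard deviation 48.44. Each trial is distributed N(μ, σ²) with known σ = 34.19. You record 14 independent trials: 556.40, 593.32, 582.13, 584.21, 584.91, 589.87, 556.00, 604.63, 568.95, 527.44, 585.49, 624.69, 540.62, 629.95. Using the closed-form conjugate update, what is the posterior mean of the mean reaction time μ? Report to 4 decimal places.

580.0723

For Normal data with known variance σ², a Normal(μ₀, σ₀²) prior on μ is conjugate. Posterior precision = 1/σ₀² + n/σ²; posterior mean is the precision-weighted average of μ₀ and x̄.
Σxᵢ = 556.40 + 593.32 + 582.13 + 584.21 + 584.91 + 589.87 + 556.00 + 604.63 + 568.95 + 527.44 + 585.49 + 624.69 + 540.62 + 629.95 = 8128.61, so n·x̄ = 8128.61.
σ₀² = 48.44² = 2346.4336, σ² = 34.19² = 1168.9561; σ² + n·σ₀² = 1168.9561 + 14·2346.4336 = 34019.0265.
Posterior mean = (μ₀/σ₀² + n·x̄/σ²)/(1/σ₀² + n/σ²) = (σ²·μ₀ + σ₀²·n·x̄)/(σ² + n·σ₀²) = (1168.9561·564.82 + 2346.4336·8128.61)/34019.0265 = 19733493.409698/34019.0265 = 580.0723.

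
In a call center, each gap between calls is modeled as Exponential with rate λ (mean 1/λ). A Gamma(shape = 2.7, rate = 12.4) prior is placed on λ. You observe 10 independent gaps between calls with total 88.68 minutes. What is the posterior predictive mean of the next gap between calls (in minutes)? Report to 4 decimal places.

With a Gamma(shape α, rate β) prior on the exponential rate λ, the posterior after n observations with total T = Σxᵢ is Gamma(α+n, β+T).
Posterior: Gamma(2.7+10, 12.4+88.68) = Gamma(12.7, 101.08).
The predictive distribution for the next observation is Lomax; its mean is β/(α−1) = 101.08/11.7 = 8.6393.

8.6393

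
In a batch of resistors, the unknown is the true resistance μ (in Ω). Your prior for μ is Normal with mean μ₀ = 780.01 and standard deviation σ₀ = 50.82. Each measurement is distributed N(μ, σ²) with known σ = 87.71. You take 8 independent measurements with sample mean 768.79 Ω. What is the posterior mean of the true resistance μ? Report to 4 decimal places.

For Normal data with known variance σ², a Normal(μ₀, σ₀²) prior on μ is conjugate. Posterior precision = 1/σ₀² + n/σ²; posterior mean is the precision-weighted average of μ₀ and x̄.
n·x̄ = 8·768.79 = 6150.32.
σ₀² = 50.82² = 2582.6724, σ² = 87.71² = 7693.0441; σ² + n·σ₀² = 7693.0441 + 8·2582.6724 = 28354.4233.
Posterior mean = (μ₀/σ₀² + n·x̄/σ²)/(1/σ₀² + n/σ²) = (σ²·μ₀ + σ₀²·n·x̄)/(σ² + n·σ₀²) = (7693.0441·780.01 + 2582.6724·6150.32)/28354.4233 = 21884913.043609/28354.4233 = 771.8342.

771.8342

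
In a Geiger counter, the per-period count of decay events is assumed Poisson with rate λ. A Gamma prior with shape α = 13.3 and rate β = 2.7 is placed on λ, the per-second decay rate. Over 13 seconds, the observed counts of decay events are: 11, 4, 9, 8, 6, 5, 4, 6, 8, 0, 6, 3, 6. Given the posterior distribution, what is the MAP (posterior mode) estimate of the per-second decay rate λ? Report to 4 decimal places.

With a Gamma(shape α, rate β) prior, the Poisson likelihood is conjugate: the posterior is Gamma(α + ΣXᵢ, β + n).
Sum of counts S = 76 over n = 13 seconds.
Posterior: Gamma(α+S, β+n) = Gamma(13.3+76, 2.7+13) = Gamma(89.3, 15.7).
Mode of Gamma(α,β) for α≥1 is (α−1)/β = 88.3/15.7 = 5.6242.

5.6242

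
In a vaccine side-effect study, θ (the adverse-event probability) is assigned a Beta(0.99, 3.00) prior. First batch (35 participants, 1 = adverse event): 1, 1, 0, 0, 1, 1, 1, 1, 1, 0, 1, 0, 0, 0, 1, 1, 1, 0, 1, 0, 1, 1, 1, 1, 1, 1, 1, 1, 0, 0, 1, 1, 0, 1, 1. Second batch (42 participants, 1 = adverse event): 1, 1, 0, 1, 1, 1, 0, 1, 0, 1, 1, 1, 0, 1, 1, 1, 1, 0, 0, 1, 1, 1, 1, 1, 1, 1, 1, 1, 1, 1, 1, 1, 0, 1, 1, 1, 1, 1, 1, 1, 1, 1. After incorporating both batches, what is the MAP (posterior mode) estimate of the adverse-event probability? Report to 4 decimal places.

0.7468

The Beta prior is conjugate to a Binomial/Bernoulli likelihood; the update adds successes to α and failures to β.
After batch 1: Beta(0.99+24, 3.00+11) = Beta(24.99, 14.00).
After batch 2: Beta(24.99+35, 14.00+7) = Beta(59.99, 21.00).
Mode of Beta(a,b) for a,b>1 is (a−1)/(a+b−2) = 58.99/78.99 = 0.7468.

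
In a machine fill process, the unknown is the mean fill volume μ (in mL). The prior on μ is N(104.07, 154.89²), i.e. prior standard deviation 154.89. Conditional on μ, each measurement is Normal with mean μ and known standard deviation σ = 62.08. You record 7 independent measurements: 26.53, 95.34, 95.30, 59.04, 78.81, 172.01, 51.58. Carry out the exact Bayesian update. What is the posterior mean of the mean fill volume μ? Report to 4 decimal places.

83.1389

For Normal data with known variance σ², a Normal(μ₀, σ₀²) prior on μ is conjugate. Posterior precision = 1/σ₀² + n/σ²; posterior mean is the precision-weighted average of μ₀ and x̄.
Σxᵢ = 26.53 + 95.34 + 95.30 + 59.04 + 78.81 + 172.01 + 51.58 = 578.61, so n·x̄ = 578.61.
σ₀² = 154.89² = 23990.9121, σ² = 62.08² = 3853.9264; σ² + n·σ₀² = 3853.9264 + 7·23990.9121 = 171790.3111.
Posterior mean = (μ₀/σ₀² + n·x̄/σ²)/(1/σ₀² + n/σ²) = (σ²·μ₀ + σ₀²·n·x̄)/(σ² + n·σ₀²) = (3853.9264·104.07 + 23990.9121·578.61)/171790.3111 = 14282459.770629/171790.3111 = 83.1389.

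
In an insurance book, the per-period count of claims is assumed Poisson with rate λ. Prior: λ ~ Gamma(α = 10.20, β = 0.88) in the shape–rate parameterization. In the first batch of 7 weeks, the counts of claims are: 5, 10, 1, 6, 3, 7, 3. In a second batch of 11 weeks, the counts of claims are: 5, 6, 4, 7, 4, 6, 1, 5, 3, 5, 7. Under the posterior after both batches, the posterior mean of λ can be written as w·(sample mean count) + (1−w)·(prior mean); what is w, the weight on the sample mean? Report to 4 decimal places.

0.9534

With a Gamma(shape α, rate β) prior, the Poisson likelihood is conjugate: the posterior is Gamma(α + ΣXᵢ, β + n).
Total number of weeks: n = 7 + 11 = 18.
Posterior mean = (α₀+S)/(β₀+n) = [n/(β₀+n)]·(S/n) + [β₀/(β₀+n)]·(α₀/β₀), so only n and β₀ enter the weight.
Weight on data w = n/(β₀+n) = 18/(0.88+18) = 18/18.88 = 0.9534.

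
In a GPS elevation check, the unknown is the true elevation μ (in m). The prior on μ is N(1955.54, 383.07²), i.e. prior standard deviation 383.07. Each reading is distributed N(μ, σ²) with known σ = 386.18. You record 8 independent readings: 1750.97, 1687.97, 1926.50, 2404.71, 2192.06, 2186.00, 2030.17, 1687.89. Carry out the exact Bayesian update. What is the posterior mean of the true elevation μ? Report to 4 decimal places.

For Normal data with known variance σ², a Normal(μ₀, σ₀²) prior on μ is conjugate. Posterior precision = 1/σ₀² + n/σ²; posterior mean is the precision-weighted average of μ₀ and x̄.
Σxᵢ = 1750.97 + 1687.97 + 1926.50 + 2404.71 + 2192.06 + 2186.00 + 2030.17 + 1687.89 = 15866.27, so n·x̄ = 15866.27.
σ₀² = 383.07² = 146742.6249, σ² = 386.18² = 149134.9924; σ² + n·σ₀² = 149134.9924 + 8·146742.6249 = 1323075.9916.
Posterior mean = (μ₀/σ₀² + n·x̄/σ²)/(1/σ₀² + n/σ²) = (σ²·μ₀ + σ₀²·n·x̄)/(σ² + n·σ₀²) = (149134.9924·1955.54 + 146742.6249·15866.27)/1323075.9916 = 2619897550.210019/1323075.9916 = 1980.1565.

1980.1565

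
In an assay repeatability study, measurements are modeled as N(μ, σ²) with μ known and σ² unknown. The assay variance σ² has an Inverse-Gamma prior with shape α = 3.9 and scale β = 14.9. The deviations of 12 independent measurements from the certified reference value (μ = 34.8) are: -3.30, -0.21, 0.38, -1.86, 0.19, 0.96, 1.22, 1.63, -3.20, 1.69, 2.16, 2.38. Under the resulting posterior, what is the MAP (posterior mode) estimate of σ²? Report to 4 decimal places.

With known mean μ and an Inverse-Gamma(α, β) prior on σ², the Normal likelihood is conjugate: posterior is Inv-Gamma(α + n/2, β + Σ(xᵢ−μ)²/2).
Σ(xᵢ−μ)² = (-3.30)² + (-0.21)² + (0.38)² + (-1.86)² + (0.19)² + (0.96)² + (1.22)² + (1.63)² + (-3.20)² + (1.69)² + (2.16)² + (2.38)² = 43.0672.
Posterior: Inv-Gamma(3.9 + 12/2, 14.9 + 43.0672/2) = Inv-Gamma(9.90, 36.43360).
Mode = β/(α+1) = 36.43360/10.90 = 3.3425.

3.3425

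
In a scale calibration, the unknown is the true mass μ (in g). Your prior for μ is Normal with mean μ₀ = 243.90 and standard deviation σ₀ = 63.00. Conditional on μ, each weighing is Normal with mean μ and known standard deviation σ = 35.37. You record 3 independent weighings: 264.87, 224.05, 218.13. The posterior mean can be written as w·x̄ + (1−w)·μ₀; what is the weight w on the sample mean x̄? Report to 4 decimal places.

0.9049

For Normal data with known variance σ², a Normal(μ₀, σ₀²) prior on μ is conjugate. Posterior precision = 1/σ₀² + n/σ²; posterior mean is the precision-weighted average of μ₀ and x̄.
σ₀² = 63.00² = 3969, σ² = 35.37² = 1251.0369. Prior precision 1/σ₀² = 1/3969; data precision n/σ² = 3/1251.0369.
w = (n/σ²)/(1/σ₀² + n/σ²) = n·σ₀²/(σ² + n·σ₀²) = 3·3969/(1251.0369 + 3·3969) = 11907/13158.0369 = 0.9049.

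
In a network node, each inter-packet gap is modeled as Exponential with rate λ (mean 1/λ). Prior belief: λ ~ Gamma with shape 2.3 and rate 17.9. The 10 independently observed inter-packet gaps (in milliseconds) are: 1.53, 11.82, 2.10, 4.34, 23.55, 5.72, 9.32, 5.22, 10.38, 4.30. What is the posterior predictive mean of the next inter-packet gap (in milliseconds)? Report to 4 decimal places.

With a Gamma(shape α, rate β) prior on the exponential rate λ, the posterior after n observations with total T = Σxᵢ is Gamma(α+n, β+T).
Sum of observations T = 78.28 milliseconds; n = 10.
Posterior: Gamma(2.3+10, 17.9+78.28) = Gamma(12.3, 96.18).
The predictive distribution for the next observation is Lomax; its mean is β/(α−1) = 96.18/11.3 = 8.5115.

8.5115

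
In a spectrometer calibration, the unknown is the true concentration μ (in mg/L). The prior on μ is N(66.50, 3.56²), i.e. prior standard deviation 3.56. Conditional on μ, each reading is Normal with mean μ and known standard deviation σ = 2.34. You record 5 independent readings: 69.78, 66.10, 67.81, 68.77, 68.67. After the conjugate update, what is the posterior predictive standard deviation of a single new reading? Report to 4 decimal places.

2.5463

For Normal data with known variance σ², a Normal(μ₀, σ₀²) prior on μ is conjugate. Posterior precision = 1/σ₀² + n/σ²; posterior mean is the precision-weighted average of μ₀ and x̄.
σ₀² = 3.56² = 12.6736, σ² = 2.34² = 5.4756; σ² + n·σ₀² = 5.4756 + 5·12.6736 = 68.8436.
Posterior precision = 1/σ₀² + n/σ² = 1/12.6736 + 5/5.4756 = (σ² + n·σ₀²)/(σ₀²σ²) = 68.8436/(12.6736·5.4756); posterior variance σₙ² = σ₀²σ²/(σ² + n·σ₀²) = 12.6736·5.4756/68.8436 = 1.008018.
Predictive variance for one new observation = σₙ² + σ² = 12.6736·5.4756/68.8436 + 5.4756 = σ²·(σ₀² + 68.8436)/68.8436 = 5.4756·81.5172/68.8436 = 6.483618; SD = √(5.4756·81.5172/68.8436) = 2.5463.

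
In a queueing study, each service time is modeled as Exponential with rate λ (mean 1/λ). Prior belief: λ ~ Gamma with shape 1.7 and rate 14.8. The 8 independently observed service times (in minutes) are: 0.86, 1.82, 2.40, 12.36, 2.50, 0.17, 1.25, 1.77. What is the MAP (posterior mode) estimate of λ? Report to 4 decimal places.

0.2294

With a Gamma(shape α, rate β) prior on the exponential rate λ, the posterior after n observations with total T = Σxᵢ is Gamma(α+n, β+T).
Sum of observations T = 23.13 minutes; n = 8.
Posterior: Gamma(1.7+8, 14.8+23.13) = Gamma(9.7, 37.93).
Mode = (α−1)/β = 0.2294.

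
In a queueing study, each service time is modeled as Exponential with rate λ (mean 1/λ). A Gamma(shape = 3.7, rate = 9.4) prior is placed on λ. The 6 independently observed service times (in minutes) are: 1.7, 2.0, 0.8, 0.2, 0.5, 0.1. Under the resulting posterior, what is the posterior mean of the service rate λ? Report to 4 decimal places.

0.6599

With a Gamma(shape α, rate β) prior on the exponential rate λ, the posterior after n observations with total T = Σxᵢ is Gamma(α+n, β+T).
Sum of observations T = 5.3 minutes; n = 6.
Posterior: Gamma(3.7+6, 9.4+5.3) = Gamma(9.7, 14.7).
Posterior mean of λ = α/β = 9.7/14.7 = 0.6599.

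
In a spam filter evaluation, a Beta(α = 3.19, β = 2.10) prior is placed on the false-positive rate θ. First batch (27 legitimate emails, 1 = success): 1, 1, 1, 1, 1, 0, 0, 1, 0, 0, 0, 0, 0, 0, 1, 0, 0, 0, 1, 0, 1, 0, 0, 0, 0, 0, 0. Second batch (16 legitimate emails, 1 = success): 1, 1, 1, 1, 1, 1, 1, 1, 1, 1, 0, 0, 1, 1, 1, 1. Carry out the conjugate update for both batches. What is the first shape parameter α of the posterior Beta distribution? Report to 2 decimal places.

The Beta prior is conjugate to a Binomial/Bernoulli likelihood; the update adds successes to α and failures to β.
After batch 1: Beta(3.19+9, 2.10+18) = Beta(12.19, 20.10).
After batch 2: Beta(12.19+14, 20.10+2) = Beta(26.19, 22.10).
Posterior α = 26.19.

26.19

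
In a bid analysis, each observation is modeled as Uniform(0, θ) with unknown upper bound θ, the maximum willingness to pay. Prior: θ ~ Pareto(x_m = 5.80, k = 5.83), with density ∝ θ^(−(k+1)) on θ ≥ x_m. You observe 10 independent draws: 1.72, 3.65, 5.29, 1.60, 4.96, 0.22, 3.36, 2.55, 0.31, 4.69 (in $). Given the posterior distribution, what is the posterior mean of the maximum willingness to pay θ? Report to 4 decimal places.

A Pareto(scale x_m, shape k) prior on the upper bound θ of Uniform(0, θ) is conjugate: posterior is Pareto(max(x_m, max xᵢ), k + n).
Sample maximum = 5.29; prior scale x_m = 5.80 → posterior scale = max = 5.80.
Posterior shape = 5.83 + 10 = 15.83.
E[θ|data] = k·x_m/(k−1) = 15.83·5.80/14.83 = 6.1911.

6.1911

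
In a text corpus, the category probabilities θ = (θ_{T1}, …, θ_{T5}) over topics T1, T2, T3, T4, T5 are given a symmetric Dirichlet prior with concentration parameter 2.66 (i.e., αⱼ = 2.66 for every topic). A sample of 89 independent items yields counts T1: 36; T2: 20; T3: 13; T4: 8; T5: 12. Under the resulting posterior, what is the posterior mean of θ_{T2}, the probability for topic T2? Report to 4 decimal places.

0.2215

The Dirichlet prior is conjugate to the Multinomial likelihood: each posterior αⱼ = prior αⱼ + observed count nⱼ.
Posterior concentration: (38.66, 22.66, 15.66, 10.66, 14.66), total = 102.30.
E[θ_{T2}|data] = α_{T2}/Σα = 22.66/102.30 = 0.2215.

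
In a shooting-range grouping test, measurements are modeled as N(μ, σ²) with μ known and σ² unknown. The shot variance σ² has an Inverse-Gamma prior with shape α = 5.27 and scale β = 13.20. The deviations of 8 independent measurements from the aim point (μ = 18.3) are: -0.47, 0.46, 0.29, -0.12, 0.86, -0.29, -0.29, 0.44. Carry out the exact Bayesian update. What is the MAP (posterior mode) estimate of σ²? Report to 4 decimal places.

1.3648

With known mean μ and an Inverse-Gamma(α, β) prior on σ², the Normal likelihood is conjugate: posterior is Inv-Gamma(α + n/2, β + Σ(xᵢ−μ)²/2).
Σ(xᵢ−μ)² = (-0.47)² + (0.46)² + (0.29)² + (-0.12)² + (0.86)² + (-0.29)² + (-0.29)² + (0.44)² = 1.6324.
Posterior: Inv-Gamma(5.27 + 8/2, 13.20 + 1.6324/2) = Inv-Gamma(9.27, 14.01620).
Mode = β/(α+1) = 14.01620/10.27 = 1.3648.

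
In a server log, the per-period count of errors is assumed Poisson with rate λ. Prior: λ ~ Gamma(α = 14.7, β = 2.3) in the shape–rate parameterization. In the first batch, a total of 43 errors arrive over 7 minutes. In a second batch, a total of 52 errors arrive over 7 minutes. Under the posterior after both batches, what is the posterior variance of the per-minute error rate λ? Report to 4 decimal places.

With a Gamma(shape α, rate β) prior, the Poisson likelihood is conjugate: the posterior is Gamma(α + ΣXᵢ, β + n).
After batch 1: Gamma(α+S, β+n) = Gamma(14.7+43, 2.3+7) = Gamma(57.7, 9.3).
After batch 2: Gamma(α+S, β+n) = Gamma(57.7+52, 9.3+7) = Gamma(109.7, 16.3).
Var = α/β² = 109.7/16.3² = 0.4129.

0.4129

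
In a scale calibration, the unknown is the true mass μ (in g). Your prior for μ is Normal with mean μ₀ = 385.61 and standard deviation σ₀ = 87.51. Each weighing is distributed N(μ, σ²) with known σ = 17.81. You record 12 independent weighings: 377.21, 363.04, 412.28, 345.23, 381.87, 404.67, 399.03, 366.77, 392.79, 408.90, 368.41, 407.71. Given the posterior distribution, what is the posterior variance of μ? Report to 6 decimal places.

For Normal data with known variance σ², a Normal(μ₀, σ₀²) prior on μ is conjugate. Posterior precision = 1/σ₀² + n/σ²; posterior mean is the precision-weighted average of μ₀ and x̄.
σ₀² = 87.51² = 7658.0001, σ² = 17.81² = 317.1961; σ² + n·σ₀² = 317.1961 + 12·7658.0001 = 92213.1973.
Posterior precision = 1/σ₀² + n/σ² = 1/7658.0001 + 12/317.1961 = (σ² + n·σ₀²)/(σ₀²σ²) = 92213.1973/(7658.0001·317.1961); posterior variance σₙ² = σ₀²σ²/(σ² + n·σ₀²) = 7658.0001·317.1961/92213.1973 = 26.342084.

26.342084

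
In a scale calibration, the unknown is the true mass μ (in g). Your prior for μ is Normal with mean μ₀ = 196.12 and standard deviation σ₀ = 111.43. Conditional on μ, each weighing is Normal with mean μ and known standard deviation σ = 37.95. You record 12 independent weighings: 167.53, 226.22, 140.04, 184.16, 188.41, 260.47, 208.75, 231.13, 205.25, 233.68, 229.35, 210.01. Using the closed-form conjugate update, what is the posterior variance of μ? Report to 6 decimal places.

118.867921

For Normal data with known variance σ², a Normal(μ₀, σ₀²) prior on μ is conjugate. Posterior precision = 1/σ₀² + n/σ²; posterior mean is the precision-weighted average of μ₀ and x̄.
σ₀² = 111.43² = 12416.6449, σ² = 37.95² = 1440.2025; σ² + n·σ₀² = 1440.2025 + 12·12416.6449 = 150439.9413.
Posterior precision = 1/σ₀² + n/σ² = 1/12416.6449 + 12/1440.2025 = (σ² + n·σ₀²)/(σ₀²σ²) = 150439.9413/(12416.6449·1440.2025); posterior variance σₙ² = σ₀²σ²/(σ² + n·σ₀²) = 12416.6449·1440.2025/150439.9413 = 118.867921.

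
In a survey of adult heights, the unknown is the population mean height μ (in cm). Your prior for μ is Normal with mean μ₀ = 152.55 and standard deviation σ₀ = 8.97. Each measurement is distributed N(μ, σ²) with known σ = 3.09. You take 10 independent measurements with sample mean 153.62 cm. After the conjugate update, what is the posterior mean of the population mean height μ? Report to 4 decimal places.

153.6075

For Normal data with known variance σ², a Normal(μ₀, σ₀²) prior on μ is conjugate. Posterior precision = 1/σ₀² + n/σ²; posterior mean is the precision-weighted average of μ₀ and x̄.
n·x̄ = 10·153.62 = 1536.2.
σ₀² = 8.97² = 80.4609, σ² = 3.09² = 9.5481; σ² + n·σ₀² = 9.5481 + 10·80.4609 = 814.1571.
Posterior mean = (μ₀/σ₀² + n·x̄/σ²)/(1/σ₀² + n/σ²) = (σ²·μ₀ + σ₀²·n·x̄)/(σ² + n·σ₀²) = (9.5481·152.55 + 80.4609·1536.2)/814.1571 = 125060.597235/814.1571 = 153.6075.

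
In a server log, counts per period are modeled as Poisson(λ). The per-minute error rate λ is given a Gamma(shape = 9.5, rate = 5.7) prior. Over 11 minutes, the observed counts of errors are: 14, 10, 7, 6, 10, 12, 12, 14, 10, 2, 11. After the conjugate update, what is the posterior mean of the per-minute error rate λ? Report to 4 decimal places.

7.0359

With a Gamma(shape α, rate β) prior, the Poisson likelihood is conjugate: the posterior is Gamma(α + ΣXᵢ, β + n).
Sum of counts S = 108 over n = 11 minutes.
Posterior: Gamma(α+S, β+n) = Gamma(9.5+108, 5.7+11) = Gamma(117.5, 16.7).
Posterior mean = α/β = 117.5/16.7 = 7.0359.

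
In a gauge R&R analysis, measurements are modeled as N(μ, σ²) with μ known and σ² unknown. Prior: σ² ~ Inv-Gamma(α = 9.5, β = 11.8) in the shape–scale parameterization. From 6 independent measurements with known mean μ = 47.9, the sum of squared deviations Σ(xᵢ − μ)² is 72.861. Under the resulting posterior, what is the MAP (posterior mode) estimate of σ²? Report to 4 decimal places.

With known mean μ and an Inverse-Gamma(α, β) prior on σ², the Normal likelihood is conjugate: posterior is Inv-Gamma(α + n/2, β + Σ(xᵢ−μ)²/2).
Posterior: Inv-Gamma(9.5 + 6/2, 11.8 + 72.861/2) = Inv-Gamma(12.50, 48.2305).
Mode = β/(α+1) = 48.2305/13.50 = 3.5726.

3.5726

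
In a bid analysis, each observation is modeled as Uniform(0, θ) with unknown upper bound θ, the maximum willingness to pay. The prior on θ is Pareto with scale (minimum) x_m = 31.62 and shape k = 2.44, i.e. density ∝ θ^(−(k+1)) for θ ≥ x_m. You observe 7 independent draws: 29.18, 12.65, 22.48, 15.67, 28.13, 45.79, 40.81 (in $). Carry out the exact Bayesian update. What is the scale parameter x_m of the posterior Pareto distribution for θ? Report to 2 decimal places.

45.79

A Pareto(scale x_m, shape k) prior on the upper bound θ of Uniform(0, θ) is conjugate: posterior is Pareto(max(x_m, max xᵢ), k + n).
Sample maximum = 45.79; prior scale x_m = 31.62 → posterior scale = max = 45.79.
Posterior shape = 2.44 + 7 = 9.44.
Posterior scale x_m = 45.79.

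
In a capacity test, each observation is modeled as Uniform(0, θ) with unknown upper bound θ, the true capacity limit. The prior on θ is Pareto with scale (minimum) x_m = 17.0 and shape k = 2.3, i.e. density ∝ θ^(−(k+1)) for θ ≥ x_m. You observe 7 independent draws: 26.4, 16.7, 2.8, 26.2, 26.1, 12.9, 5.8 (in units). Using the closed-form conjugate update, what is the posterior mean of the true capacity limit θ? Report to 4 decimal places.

A Pareto(scale x_m, shape k) prior on the upper bound θ of Uniform(0, θ) is conjugate: posterior is Pareto(max(x_m, max xᵢ), k + n).
Sample maximum = 26.4; prior scale x_m = 17.0 → posterior scale = max = 26.4.
Posterior shape = 2.3 + 7 = 9.3.
E[θ|data] = k·x_m/(k−1) = 9.3·26.4/8.3 = 29.5807.

29.5807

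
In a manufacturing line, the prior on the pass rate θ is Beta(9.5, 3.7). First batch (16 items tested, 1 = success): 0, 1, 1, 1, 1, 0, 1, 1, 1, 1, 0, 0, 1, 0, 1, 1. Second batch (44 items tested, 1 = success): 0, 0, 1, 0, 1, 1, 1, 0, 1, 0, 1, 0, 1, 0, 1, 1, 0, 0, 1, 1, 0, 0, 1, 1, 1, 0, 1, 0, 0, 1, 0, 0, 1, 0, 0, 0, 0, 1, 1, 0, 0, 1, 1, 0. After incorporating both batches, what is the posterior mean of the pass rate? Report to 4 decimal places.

0.5669

The Beta prior is conjugate to a Binomial/Bernoulli likelihood; the update adds successes to α and failures to β.
After batch 1: Beta(9.5+11, 3.7+5) = Beta(20.5, 8.7).
After batch 2: Beta(20.5+21, 8.7+23) = Beta(41.5, 31.7).
Posterior mean = α/(α+β) = 41.5/73.2 = 0.5669.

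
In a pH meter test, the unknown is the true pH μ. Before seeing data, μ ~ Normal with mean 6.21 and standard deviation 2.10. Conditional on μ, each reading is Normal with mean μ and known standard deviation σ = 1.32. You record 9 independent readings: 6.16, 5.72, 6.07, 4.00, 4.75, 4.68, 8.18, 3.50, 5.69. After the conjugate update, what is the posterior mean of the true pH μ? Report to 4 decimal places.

For Normal data with known variance σ², a Normal(μ₀, σ₀²) prior on μ is conjugate. Posterior precision = 1/σ₀² + n/σ²; posterior mean is the precision-weighted average of μ₀ and x̄.
Σxᵢ = 6.16 + 5.72 + 6.07 + 4.00 + 4.75 + 4.68 + 8.18 + 3.50 + 5.69 = 48.75, so n·x̄ = 48.75.
σ₀² = 2.10² = 4.41, σ² = 1.32² = 1.7424; σ² + n·σ₀² = 1.7424 + 9·4.41 = 41.4324.
Posterior mean = (μ₀/σ₀² + n·x̄/σ²)/(1/σ₀² + n/σ²) = (σ²·μ₀ + σ₀²·n·x̄)/(σ² + n·σ₀²) = (1.7424·6.21 + 4.41·48.75)/41.4324 = 225.807804/41.4324 = 5.4500.

5.4500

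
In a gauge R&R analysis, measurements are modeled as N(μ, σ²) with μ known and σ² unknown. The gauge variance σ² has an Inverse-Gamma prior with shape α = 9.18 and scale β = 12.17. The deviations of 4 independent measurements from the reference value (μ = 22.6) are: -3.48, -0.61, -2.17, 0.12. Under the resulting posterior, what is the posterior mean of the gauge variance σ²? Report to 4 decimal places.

With known mean μ and an Inverse-Gamma(α, β) prior on σ², the Normal likelihood is conjugate: posterior is Inv-Gamma(α + n/2, β + Σ(xᵢ−μ)²/2).
Σ(xᵢ−μ)² = (-3.48)² + (-0.61)² + (-2.17)² + (0.12)² = 17.2058.
Posterior: Inv-Gamma(9.18 + 4/2, 12.17 + 17.2058/2) = Inv-Gamma(11.18, 20.77290).
E[σ²|data] = β/(α−1) = 20.77290/10.18 = 2.0406.

2.0406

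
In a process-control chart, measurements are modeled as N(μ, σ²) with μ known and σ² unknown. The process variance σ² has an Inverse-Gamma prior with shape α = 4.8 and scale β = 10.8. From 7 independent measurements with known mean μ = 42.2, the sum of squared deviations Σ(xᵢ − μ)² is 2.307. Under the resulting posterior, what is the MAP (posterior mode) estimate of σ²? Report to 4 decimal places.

1.2853

With known mean μ and an Inverse-Gamma(α, β) prior on σ², the Normal likelihood is conjugate: posterior is Inv-Gamma(α + n/2, β + Σ(xᵢ−μ)²/2).
Posterior: Inv-Gamma(4.8 + 7/2, 10.8 + 2.307/2) = Inv-Gamma(8.30, 11.9535).
Mode = β/(α+1) = 11.9535/9.30 = 1.2853.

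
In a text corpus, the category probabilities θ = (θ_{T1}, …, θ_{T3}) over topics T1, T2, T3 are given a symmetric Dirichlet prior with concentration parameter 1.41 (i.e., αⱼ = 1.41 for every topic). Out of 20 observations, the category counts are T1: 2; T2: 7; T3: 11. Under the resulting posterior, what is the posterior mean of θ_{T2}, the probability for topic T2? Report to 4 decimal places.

0.3471

The Dirichlet prior is conjugate to the Multinomial likelihood: each posterior αⱼ = prior αⱼ + observed count nⱼ.
Posterior concentration: (3.41, 8.41, 12.41), total = 24.23.
E[θ_{T2}|data] = α_{T2}/Σα = 8.41/24.23 = 0.3471.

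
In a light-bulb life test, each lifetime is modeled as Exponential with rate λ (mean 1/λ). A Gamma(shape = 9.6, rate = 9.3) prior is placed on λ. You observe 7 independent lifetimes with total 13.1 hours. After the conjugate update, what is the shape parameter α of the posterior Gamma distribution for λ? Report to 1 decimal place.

16.6

With a Gamma(shape α, rate β) prior on the exponential rate λ, the posterior after n observations with total T = Σxᵢ is Gamma(α+n, β+T).
Posterior: Gamma(9.6+7, 9.3+13.1) = Gamma(16.6, 22.4).
Posterior α = 16.6.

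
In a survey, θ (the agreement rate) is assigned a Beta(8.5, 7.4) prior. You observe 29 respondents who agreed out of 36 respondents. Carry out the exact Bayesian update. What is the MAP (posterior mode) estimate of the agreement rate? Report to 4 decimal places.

The Beta prior is conjugate to a Binomial/Bernoulli likelihood; the update adds successes to α and failures to β.
Posterior: Beta(α+k, β+n−k) = Beta(8.5+29, 7.4+7) = Beta(37.5, 14.4).
Mode of Beta(a,b) for a,b>1 is (a−1)/(a+b−2) = 36.5/49.9 = 0.7315.

0.7315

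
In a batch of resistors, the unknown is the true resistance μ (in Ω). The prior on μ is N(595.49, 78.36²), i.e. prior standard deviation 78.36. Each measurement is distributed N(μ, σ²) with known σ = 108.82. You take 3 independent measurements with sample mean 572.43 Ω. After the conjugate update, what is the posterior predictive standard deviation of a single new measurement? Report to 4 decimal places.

For Normal data with known variance σ², a Normal(μ₀, σ₀²) prior on μ is conjugate. Posterior precision = 1/σ₀² + n/σ²; posterior mean is the precision-weighted average of μ₀ and x̄.
σ₀² = 78.36² = 6140.2896, σ² = 108.82² = 11841.7924; σ² + n·σ₀² = 11841.7924 + 3·6140.2896 = 30262.6612.
Posterior precision = 1/σ₀² + n/σ² = 1/6140.2896 + 3/11841.7924 = (σ² + n·σ₀²)/(σ₀²σ²) = 30262.6612/(6140.2896·11841.7924); posterior variance σₙ² = σ₀²σ²/(σ² + n·σ₀²) = 6140.2896·11841.7924/30262.6612 = 2402.697973.
Predictive variance for one new observation = σₙ² + σ² = 6140.2896·11841.7924/30262.6612 + 11841.7924 = σ²·(σ₀² + 30262.6612)/30262.6612 = 11841.7924·36402.9508/30262.6612 = 14244.490373; SD = √(11841.7924·36402.9508/30262.6612) = 119.3503.

119.3503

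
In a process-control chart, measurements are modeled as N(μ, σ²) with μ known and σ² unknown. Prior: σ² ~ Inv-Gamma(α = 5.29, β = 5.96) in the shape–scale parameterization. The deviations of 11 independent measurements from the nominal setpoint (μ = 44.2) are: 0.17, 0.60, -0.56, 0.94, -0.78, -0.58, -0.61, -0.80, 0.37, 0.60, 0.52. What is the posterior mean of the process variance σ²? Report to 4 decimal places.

With known mean μ and an Inverse-Gamma(α, β) prior on σ², the Normal likelihood is conjugate: posterior is Inv-Gamma(α + n/2, β + Σ(xᵢ−μ)²/2).
Σ(xᵢ−μ)² = (0.17)² + (0.60)² + (-0.56)² + (0.94)² + (-0.78)² + (-0.58)² + (-0.61)² + (-0.80)² + (0.37)² + (0.60)² + (0.52)² = 4.3103.
Posterior: Inv-Gamma(5.29 + 11/2, 5.96 + 4.3103/2) = Inv-Gamma(10.79, 8.11515).
E[σ²|data] = β/(α−1) = 8.11515/9.79 = 0.8289.

0.8289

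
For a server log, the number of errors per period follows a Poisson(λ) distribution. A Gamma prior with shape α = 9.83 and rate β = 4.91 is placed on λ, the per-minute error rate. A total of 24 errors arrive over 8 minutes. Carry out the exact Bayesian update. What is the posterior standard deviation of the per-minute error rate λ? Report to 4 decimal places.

0.4505

With a Gamma(shape α, rate β) prior, the Poisson likelihood is conjugate: the posterior is Gamma(α + ΣXᵢ, β + n).
Posterior: Gamma(α+S, β+n) = Gamma(9.83+24, 4.91+8) = Gamma(33.83, 12.91).
SD = √α/β = √33.83/12.91 = 0.4505.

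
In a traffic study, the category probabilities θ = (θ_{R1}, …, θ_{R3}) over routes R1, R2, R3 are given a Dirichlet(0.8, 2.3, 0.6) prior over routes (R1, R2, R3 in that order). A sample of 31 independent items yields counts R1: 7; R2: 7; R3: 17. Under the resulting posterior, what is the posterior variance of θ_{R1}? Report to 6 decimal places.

The Dirichlet prior is conjugate to the Multinomial likelihood: each posterior αⱼ = prior αⱼ + observed count nⱼ.
Posterior concentration: (7.8, 9.3, 17.6), total = 34.7.
Var[θ_j] = α_j(Σα−α_j)/((Σα)²(Σα+1)) = 7.8·26.9/(34.7²·35.7) = 0.004881.

0.004881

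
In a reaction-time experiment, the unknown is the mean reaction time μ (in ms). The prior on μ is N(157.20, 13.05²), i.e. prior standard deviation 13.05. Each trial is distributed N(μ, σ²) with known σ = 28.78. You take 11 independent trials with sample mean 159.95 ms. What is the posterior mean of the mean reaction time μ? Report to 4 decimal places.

For Normal data with known variance σ², a Normal(μ₀, σ₀²) prior on μ is conjugate. Posterior precision = 1/σ₀² + n/σ²; posterior mean is the precision-weighted average of μ₀ and x̄.
n·x̄ = 11·159.95 = 1759.45.
σ₀² = 13.05² = 170.3025, σ² = 28.78² = 828.2884; σ² + n·σ₀² = 828.2884 + 11·170.3025 = 2701.6159.
Posterior mean = (μ₀/σ₀² + n·x̄/σ²)/(1/σ₀² + n/σ²) = (σ²·μ₀ + σ₀²·n·x̄)/(σ² + n·σ₀²) = (828.2884·157.20 + 170.3025·1759.45)/2701.6159 = 429845.670105/2701.6159 = 159.1069.

159.1069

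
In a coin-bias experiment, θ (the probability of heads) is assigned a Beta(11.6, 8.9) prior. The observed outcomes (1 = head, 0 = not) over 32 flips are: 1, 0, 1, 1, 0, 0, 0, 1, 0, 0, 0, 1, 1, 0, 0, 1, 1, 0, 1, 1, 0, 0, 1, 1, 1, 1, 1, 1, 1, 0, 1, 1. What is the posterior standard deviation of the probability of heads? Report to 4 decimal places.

The Beta prior is conjugate to a Binomial/Bernoulli likelihood; the update adds successes to α and failures to β.
Posterior: Beta(α+k, β+n−k) = Beta(11.6+19, 8.9+13) = Beta(30.6, 21.9).
Var = αβ/((α+β)²(α+β+1)) = 30.6·21.9/(52.5²·53.5) = 0.00454457; SD = √0.00454457 = 0.0674.

0.0674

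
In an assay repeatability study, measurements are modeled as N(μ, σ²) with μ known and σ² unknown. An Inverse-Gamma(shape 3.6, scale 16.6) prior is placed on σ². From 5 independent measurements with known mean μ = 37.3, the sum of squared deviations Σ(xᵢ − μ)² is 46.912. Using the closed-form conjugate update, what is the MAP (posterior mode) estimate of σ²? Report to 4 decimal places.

With known mean μ and an Inverse-Gamma(α, β) prior on σ², the Normal likelihood is conjugate: posterior is Inv-Gamma(α + n/2, β + Σ(xᵢ−μ)²/2).
Posterior: Inv-Gamma(3.6 + 5/2, 16.6 + 46.912/2) = Inv-Gamma(6.10, 40.0560).
Mode = β/(α+1) = 40.0560/7.10 = 5.6417.

5.6417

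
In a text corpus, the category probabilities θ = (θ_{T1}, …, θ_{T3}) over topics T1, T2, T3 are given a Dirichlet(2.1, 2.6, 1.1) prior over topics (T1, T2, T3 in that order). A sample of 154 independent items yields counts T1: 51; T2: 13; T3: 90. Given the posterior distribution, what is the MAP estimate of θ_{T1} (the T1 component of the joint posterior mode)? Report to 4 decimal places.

The Dirichlet prior is conjugate to the Multinomial likelihood: each posterior αⱼ = prior αⱼ + observed count nⱼ.
Posterior concentration: (53.1, 15.6, 91.1), total = 159.8.
Joint mode component: (α_{T1}−1)/(Σα−K) = 52.1/156.8 = 0.3323.

0.3323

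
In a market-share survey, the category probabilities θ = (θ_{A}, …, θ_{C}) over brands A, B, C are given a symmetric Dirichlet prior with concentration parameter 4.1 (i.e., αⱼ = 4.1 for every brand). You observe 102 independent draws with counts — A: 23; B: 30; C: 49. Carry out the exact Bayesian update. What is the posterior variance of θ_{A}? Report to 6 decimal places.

The Dirichlet prior is conjugate to the Multinomial likelihood: each posterior αⱼ = prior αⱼ + observed count nⱼ.
Posterior concentration: (27.1, 34.1, 53.1), total = 114.3.
Var[θ_j] = α_j(Σα−α_j)/((Σα)²(Σα+1)) = 27.1·87.2/(114.3²·115.3) = 0.001569.

0.001569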